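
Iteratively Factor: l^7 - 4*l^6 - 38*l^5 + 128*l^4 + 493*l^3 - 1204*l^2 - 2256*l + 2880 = (l - 4)*(l^6 - 38*l^4 - 24*l^3 + 397*l^2 + 384*l - 720) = (l - 4)*(l + 4)*(l^5 - 4*l^4 - 22*l^3 + 64*l^2 + 141*l - 180) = (l - 4)^2*(l + 4)*(l^4 - 22*l^2 - 24*l + 45) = (l - 4)^2*(l - 1)*(l + 4)*(l^3 + l^2 - 21*l - 45) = (l - 5)*(l - 4)^2*(l - 1)*(l + 4)*(l^2 + 6*l + 9) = (l - 5)*(l - 4)^2*(l - 1)*(l + 3)*(l + 4)*(l + 3)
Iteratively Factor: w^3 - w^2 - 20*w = (w + 4)*(w^2 - 5*w) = w*(w + 4)*(w - 5)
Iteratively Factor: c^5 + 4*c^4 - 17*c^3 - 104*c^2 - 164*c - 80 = (c - 5)*(c^4 + 9*c^3 + 28*c^2 + 36*c + 16) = (c - 5)*(c + 1)*(c^3 + 8*c^2 + 20*c + 16) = (c - 5)*(c + 1)*(c + 2)*(c^2 + 6*c + 8) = (c - 5)*(c + 1)*(c + 2)*(c + 4)*(c + 2)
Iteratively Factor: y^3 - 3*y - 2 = (y - 2)*(y^2 + 2*y + 1) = (y - 2)*(y + 1)*(y + 1)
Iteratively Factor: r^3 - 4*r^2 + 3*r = (r - 1)*(r^2 - 3*r) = r*(r - 1)*(r - 3)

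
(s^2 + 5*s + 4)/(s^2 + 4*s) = (s + 1)/s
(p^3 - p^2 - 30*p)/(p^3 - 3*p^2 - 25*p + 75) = p*(p - 6)/(p^2 - 8*p + 15)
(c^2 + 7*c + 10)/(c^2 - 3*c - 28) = (c^2 + 7*c + 10)/(c^2 - 3*c - 28)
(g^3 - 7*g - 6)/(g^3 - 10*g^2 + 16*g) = (g^3 - 7*g - 6)/(g*(g^2 - 10*g + 16))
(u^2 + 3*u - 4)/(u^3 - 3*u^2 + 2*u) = (u + 4)/(u*(u - 2))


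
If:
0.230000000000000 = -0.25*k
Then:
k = -0.92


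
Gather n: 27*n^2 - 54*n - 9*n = 27*n^2 - 63*n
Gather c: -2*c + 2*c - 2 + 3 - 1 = 0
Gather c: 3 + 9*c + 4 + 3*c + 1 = 12*c + 8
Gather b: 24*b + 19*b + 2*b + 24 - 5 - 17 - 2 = 45*b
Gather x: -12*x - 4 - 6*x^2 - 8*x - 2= -6*x^2 - 20*x - 6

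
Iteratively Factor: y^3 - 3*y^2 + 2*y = (y)*(y^2 - 3*y + 2) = y*(y - 2)*(y - 1)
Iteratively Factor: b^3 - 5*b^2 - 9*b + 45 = (b - 5)*(b^2 - 9) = (b - 5)*(b + 3)*(b - 3)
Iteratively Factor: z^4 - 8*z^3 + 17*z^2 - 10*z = (z - 5)*(z^3 - 3*z^2 + 2*z) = (z - 5)*(z - 2)*(z^2 - z) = z*(z - 5)*(z - 2)*(z - 1)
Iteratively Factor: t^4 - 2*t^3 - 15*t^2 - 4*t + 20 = (t - 5)*(t^3 + 3*t^2 - 4) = (t - 5)*(t - 1)*(t^2 + 4*t + 4) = (t - 5)*(t - 1)*(t + 2)*(t + 2)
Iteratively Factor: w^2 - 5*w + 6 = (w - 3)*(w - 2)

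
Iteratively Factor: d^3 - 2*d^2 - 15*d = (d - 5)*(d^2 + 3*d) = (d - 5)*(d + 3)*(d)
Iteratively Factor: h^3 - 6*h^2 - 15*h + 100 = (h + 4)*(h^2 - 10*h + 25) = (h - 5)*(h + 4)*(h - 5)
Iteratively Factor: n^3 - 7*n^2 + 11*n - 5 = (n - 5)*(n^2 - 2*n + 1) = (n - 5)*(n - 1)*(n - 1)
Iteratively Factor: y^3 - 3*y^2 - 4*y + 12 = (y + 2)*(y^2 - 5*y + 6) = (y - 3)*(y + 2)*(y - 2)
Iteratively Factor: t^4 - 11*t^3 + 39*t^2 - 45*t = (t - 3)*(t^3 - 8*t^2 + 15*t) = (t - 3)^2*(t^2 - 5*t) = t*(t - 3)^2*(t - 5)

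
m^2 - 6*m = m*(m - 6)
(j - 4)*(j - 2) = j^2 - 6*j + 8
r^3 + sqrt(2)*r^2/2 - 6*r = r*(r - 3*sqrt(2)/2)*(r + 2*sqrt(2))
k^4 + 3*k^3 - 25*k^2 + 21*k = k*(k - 3)*(k - 1)*(k + 7)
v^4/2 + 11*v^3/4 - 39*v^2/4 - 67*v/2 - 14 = (v/2 + 1)*(v - 4)*(v + 1/2)*(v + 7)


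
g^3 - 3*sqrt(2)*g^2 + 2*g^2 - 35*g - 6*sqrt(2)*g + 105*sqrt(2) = (g - 5)*(g + 7)*(g - 3*sqrt(2))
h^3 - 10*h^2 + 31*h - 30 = (h - 5)*(h - 3)*(h - 2)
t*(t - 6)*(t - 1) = t^3 - 7*t^2 + 6*t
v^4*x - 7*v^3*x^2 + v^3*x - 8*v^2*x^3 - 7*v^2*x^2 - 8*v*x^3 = v*(v - 8*x)*(v + x)*(v*x + x)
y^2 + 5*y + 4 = (y + 1)*(y + 4)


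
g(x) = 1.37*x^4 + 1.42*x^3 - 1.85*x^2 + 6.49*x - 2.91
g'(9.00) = 4313.17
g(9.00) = 9929.40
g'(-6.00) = -1001.63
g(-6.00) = 1360.35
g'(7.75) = 2784.54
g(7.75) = 5539.54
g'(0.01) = 6.45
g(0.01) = -2.85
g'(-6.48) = -1281.75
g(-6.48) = 1906.55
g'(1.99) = 59.18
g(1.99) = 35.35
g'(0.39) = 6.02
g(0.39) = -0.54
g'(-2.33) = -31.08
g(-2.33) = -5.66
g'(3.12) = 202.85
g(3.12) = 172.28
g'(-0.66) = 9.21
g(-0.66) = -8.15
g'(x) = 5.48*x^3 + 4.26*x^2 - 3.7*x + 6.49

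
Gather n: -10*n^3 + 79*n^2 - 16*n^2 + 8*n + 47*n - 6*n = -10*n^3 + 63*n^2 + 49*n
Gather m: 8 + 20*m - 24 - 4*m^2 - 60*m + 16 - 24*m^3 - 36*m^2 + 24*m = -24*m^3 - 40*m^2 - 16*m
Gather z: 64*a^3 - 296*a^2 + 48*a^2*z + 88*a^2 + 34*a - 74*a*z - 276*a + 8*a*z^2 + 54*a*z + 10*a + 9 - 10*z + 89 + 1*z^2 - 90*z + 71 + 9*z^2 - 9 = 64*a^3 - 208*a^2 - 232*a + z^2*(8*a + 10) + z*(48*a^2 - 20*a - 100) + 160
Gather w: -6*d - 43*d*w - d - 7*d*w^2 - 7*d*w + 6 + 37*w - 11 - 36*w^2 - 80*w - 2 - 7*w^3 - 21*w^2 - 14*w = -7*d - 7*w^3 + w^2*(-7*d - 57) + w*(-50*d - 57) - 7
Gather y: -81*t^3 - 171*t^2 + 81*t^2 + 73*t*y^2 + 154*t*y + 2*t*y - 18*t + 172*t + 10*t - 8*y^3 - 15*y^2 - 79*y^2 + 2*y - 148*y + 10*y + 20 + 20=-81*t^3 - 90*t^2 + 164*t - 8*y^3 + y^2*(73*t - 94) + y*(156*t - 136) + 40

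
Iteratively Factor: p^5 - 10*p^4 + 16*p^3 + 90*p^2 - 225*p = (p)*(p^4 - 10*p^3 + 16*p^2 + 90*p - 225) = p*(p - 5)*(p^3 - 5*p^2 - 9*p + 45) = p*(p - 5)*(p + 3)*(p^2 - 8*p + 15) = p*(p - 5)^2*(p + 3)*(p - 3)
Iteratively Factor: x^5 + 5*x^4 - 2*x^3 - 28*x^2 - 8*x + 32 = (x + 2)*(x^4 + 3*x^3 - 8*x^2 - 12*x + 16) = (x - 2)*(x + 2)*(x^3 + 5*x^2 + 2*x - 8) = (x - 2)*(x - 1)*(x + 2)*(x^2 + 6*x + 8) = (x - 2)*(x - 1)*(x + 2)^2*(x + 4)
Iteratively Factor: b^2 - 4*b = (b - 4)*(b)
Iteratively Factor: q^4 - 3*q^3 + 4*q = (q - 2)*(q^3 - q^2 - 2*q) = (q - 2)^2*(q^2 + q) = q*(q - 2)^2*(q + 1)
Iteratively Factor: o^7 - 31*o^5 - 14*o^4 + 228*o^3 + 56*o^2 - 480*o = (o + 3)*(o^6 - 3*o^5 - 22*o^4 + 52*o^3 + 72*o^2 - 160*o) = (o - 2)*(o + 3)*(o^5 - o^4 - 24*o^3 + 4*o^2 + 80*o) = (o - 2)*(o + 2)*(o + 3)*(o^4 - 3*o^3 - 18*o^2 + 40*o) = (o - 2)*(o + 2)*(o + 3)*(o + 4)*(o^3 - 7*o^2 + 10*o) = (o - 5)*(o - 2)*(o + 2)*(o + 3)*(o + 4)*(o^2 - 2*o) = o*(o - 5)*(o - 2)*(o + 2)*(o + 3)*(o + 4)*(o - 2)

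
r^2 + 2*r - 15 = (r - 3)*(r + 5)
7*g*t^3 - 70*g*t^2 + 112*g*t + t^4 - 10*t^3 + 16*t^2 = t*(7*g + t)*(t - 8)*(t - 2)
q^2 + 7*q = q*(q + 7)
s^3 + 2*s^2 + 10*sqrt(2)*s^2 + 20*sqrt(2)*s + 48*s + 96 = (s + 2)*(s + 4*sqrt(2))*(s + 6*sqrt(2))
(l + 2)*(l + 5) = l^2 + 7*l + 10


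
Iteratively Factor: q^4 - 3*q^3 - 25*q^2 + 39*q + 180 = (q - 4)*(q^3 + q^2 - 21*q - 45) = (q - 4)*(q + 3)*(q^2 - 2*q - 15) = (q - 5)*(q - 4)*(q + 3)*(q + 3)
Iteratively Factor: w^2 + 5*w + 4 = (w + 4)*(w + 1)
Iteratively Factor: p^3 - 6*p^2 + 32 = (p + 2)*(p^2 - 8*p + 16) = (p - 4)*(p + 2)*(p - 4)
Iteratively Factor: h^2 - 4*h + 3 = (h - 3)*(h - 1)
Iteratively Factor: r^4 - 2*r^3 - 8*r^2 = (r - 4)*(r^3 + 2*r^2) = r*(r - 4)*(r^2 + 2*r) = r^2*(r - 4)*(r + 2)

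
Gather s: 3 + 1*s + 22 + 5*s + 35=6*s + 60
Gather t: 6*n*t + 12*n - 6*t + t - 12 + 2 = 12*n + t*(6*n - 5) - 10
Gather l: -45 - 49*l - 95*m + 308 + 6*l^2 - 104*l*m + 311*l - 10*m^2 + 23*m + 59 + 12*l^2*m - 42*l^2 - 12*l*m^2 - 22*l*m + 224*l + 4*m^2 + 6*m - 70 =l^2*(12*m - 36) + l*(-12*m^2 - 126*m + 486) - 6*m^2 - 66*m + 252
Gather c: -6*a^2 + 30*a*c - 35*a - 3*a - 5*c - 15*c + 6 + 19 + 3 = -6*a^2 - 38*a + c*(30*a - 20) + 28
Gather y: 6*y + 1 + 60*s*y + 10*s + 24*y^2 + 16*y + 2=10*s + 24*y^2 + y*(60*s + 22) + 3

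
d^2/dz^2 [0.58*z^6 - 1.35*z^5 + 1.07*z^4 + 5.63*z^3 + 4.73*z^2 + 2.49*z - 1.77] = 17.4*z^4 - 27.0*z^3 + 12.84*z^2 + 33.78*z + 9.46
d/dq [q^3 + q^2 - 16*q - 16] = 3*q^2 + 2*q - 16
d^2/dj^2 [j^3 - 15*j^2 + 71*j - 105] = 6*j - 30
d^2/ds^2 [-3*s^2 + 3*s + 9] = -6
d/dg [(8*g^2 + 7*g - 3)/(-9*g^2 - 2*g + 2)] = (47*g^2 - 22*g + 8)/(81*g^4 + 36*g^3 - 32*g^2 - 8*g + 4)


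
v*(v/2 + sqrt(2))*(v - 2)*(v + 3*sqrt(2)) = v^4/2 - v^3 + 5*sqrt(2)*v^3/2 - 5*sqrt(2)*v^2 + 6*v^2 - 12*v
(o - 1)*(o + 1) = o^2 - 1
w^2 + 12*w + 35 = (w + 5)*(w + 7)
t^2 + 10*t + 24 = (t + 4)*(t + 6)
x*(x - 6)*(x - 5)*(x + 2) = x^4 - 9*x^3 + 8*x^2 + 60*x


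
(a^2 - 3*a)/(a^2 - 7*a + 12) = a/(a - 4)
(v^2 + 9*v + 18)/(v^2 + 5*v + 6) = (v + 6)/(v + 2)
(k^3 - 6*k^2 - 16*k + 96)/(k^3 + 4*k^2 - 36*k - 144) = (k - 4)/(k + 6)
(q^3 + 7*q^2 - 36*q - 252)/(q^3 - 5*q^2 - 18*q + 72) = (q^2 + 13*q + 42)/(q^2 + q - 12)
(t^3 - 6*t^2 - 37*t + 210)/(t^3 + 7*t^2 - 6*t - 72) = (t^2 - 12*t + 35)/(t^2 + t - 12)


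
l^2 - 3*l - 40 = (l - 8)*(l + 5)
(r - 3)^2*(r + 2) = r^3 - 4*r^2 - 3*r + 18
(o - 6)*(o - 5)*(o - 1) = o^3 - 12*o^2 + 41*o - 30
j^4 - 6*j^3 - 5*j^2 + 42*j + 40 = (j - 5)*(j - 4)*(j + 1)*(j + 2)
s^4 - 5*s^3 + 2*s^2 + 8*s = s*(s - 4)*(s - 2)*(s + 1)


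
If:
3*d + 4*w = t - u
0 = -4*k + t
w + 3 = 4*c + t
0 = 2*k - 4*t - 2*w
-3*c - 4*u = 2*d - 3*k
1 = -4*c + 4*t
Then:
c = 37/108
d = 2111/1080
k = 4/27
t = 16/27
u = -1213/1080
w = -28/27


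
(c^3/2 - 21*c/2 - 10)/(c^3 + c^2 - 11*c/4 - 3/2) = 2*(c^3 - 21*c - 20)/(4*c^3 + 4*c^2 - 11*c - 6)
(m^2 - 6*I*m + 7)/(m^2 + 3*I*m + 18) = (m^2 - 6*I*m + 7)/(m^2 + 3*I*m + 18)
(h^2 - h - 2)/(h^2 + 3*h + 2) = (h - 2)/(h + 2)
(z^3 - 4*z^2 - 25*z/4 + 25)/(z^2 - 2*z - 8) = (z^2 - 25/4)/(z + 2)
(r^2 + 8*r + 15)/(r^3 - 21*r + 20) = (r + 3)/(r^2 - 5*r + 4)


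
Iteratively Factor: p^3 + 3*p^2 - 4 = (p + 2)*(p^2 + p - 2) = (p + 2)^2*(p - 1)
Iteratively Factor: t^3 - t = (t - 1)*(t^2 + t) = t*(t - 1)*(t + 1)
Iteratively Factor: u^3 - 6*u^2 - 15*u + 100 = (u + 4)*(u^2 - 10*u + 25) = (u - 5)*(u + 4)*(u - 5)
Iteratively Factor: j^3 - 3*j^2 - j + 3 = (j - 3)*(j^2 - 1) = (j - 3)*(j + 1)*(j - 1)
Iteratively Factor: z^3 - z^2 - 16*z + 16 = (z - 1)*(z^2 - 16) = (z - 4)*(z - 1)*(z + 4)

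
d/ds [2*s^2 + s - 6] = 4*s + 1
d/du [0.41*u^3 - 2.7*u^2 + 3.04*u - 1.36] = 1.23*u^2 - 5.4*u + 3.04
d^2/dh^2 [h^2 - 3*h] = 2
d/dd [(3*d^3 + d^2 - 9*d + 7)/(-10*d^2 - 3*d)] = (-30*d^4 - 18*d^3 - 93*d^2 + 140*d + 21)/(d^2*(100*d^2 + 60*d + 9))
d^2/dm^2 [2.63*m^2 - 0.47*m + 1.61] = 5.26000000000000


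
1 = 1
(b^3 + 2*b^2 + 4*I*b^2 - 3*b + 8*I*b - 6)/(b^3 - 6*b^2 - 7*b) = (b^3 + b^2*(2 + 4*I) + b*(-3 + 8*I) - 6)/(b*(b^2 - 6*b - 7))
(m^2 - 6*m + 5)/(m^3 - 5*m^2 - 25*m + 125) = (m - 1)/(m^2 - 25)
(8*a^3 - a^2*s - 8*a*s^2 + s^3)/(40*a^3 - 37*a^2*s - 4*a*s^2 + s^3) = (a + s)/(5*a + s)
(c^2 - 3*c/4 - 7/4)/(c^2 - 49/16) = 4*(c + 1)/(4*c + 7)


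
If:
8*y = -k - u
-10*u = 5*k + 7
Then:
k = 7/5 - 16*y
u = 8*y - 7/5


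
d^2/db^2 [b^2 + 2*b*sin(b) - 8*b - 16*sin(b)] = -2*b*sin(b) + 16*sin(b) + 4*cos(b) + 2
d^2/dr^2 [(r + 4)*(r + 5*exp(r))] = 5*r*exp(r) + 30*exp(r) + 2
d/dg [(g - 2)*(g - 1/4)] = 2*g - 9/4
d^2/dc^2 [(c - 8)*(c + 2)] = 2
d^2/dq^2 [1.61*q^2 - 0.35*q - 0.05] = 3.22000000000000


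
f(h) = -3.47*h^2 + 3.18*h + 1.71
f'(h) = 3.18 - 6.94*h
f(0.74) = 2.16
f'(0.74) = -1.96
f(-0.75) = -2.63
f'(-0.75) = 8.38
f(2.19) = -7.97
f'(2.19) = -12.02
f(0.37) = 2.41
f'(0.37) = 0.61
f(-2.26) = -23.20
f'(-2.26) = 18.86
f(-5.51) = -121.16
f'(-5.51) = 41.42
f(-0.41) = -0.18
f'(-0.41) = 6.03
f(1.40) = -0.64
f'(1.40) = -6.54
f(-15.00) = -826.74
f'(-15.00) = 107.28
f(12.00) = -459.81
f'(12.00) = -80.10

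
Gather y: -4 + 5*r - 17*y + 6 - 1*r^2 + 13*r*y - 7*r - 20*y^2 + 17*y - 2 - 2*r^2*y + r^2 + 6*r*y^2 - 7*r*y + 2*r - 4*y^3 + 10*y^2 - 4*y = -4*y^3 + y^2*(6*r - 10) + y*(-2*r^2 + 6*r - 4)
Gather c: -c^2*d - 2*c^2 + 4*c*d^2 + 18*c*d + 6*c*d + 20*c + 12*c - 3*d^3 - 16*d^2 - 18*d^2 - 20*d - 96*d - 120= c^2*(-d - 2) + c*(4*d^2 + 24*d + 32) - 3*d^3 - 34*d^2 - 116*d - 120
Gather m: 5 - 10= -5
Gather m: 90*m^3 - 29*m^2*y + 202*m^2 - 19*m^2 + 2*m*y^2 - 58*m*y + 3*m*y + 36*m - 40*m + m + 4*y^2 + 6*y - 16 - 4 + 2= 90*m^3 + m^2*(183 - 29*y) + m*(2*y^2 - 55*y - 3) + 4*y^2 + 6*y - 18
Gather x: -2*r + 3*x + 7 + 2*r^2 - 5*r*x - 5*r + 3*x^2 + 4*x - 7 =2*r^2 - 7*r + 3*x^2 + x*(7 - 5*r)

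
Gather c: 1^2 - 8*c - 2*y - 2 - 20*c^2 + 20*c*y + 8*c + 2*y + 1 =-20*c^2 + 20*c*y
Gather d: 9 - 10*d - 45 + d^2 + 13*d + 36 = d^2 + 3*d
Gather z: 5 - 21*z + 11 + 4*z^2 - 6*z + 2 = 4*z^2 - 27*z + 18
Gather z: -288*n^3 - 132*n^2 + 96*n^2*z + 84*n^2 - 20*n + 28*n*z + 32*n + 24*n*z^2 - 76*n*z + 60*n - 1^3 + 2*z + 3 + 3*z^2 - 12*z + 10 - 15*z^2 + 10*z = -288*n^3 - 48*n^2 + 72*n + z^2*(24*n - 12) + z*(96*n^2 - 48*n) + 12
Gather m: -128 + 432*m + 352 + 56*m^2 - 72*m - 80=56*m^2 + 360*m + 144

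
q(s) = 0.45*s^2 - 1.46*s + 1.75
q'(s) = 0.9*s - 1.46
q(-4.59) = 17.93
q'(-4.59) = -5.59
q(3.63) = 2.38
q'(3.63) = 1.81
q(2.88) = 1.28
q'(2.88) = 1.13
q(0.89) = 0.81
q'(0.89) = -0.66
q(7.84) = 17.96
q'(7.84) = 5.60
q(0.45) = 1.18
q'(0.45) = -1.06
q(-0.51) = 2.61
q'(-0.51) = -1.92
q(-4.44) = 17.10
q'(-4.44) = -5.46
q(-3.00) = 10.18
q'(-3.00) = -4.16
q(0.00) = 1.75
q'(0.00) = -1.46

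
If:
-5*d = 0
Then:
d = 0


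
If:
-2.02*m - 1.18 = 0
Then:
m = -0.58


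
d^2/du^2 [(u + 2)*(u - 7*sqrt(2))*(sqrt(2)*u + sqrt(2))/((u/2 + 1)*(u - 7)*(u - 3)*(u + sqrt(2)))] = 4*(sqrt(2)*u^6 - 42*u^5 + 3*sqrt(2)*u^5 - 135*sqrt(2)*u^4 + 402*u^4 - 570*u^3 + 339*sqrt(2)*u^3 - 4158*u^2 + 2898*sqrt(2)*u^2 - 13146*sqrt(2)*u + 12684*u - 15148 + 10416*sqrt(2))/(u^9 - 30*u^8 + 3*sqrt(2)*u^8 - 90*sqrt(2)*u^7 + 369*u^7 - 2440*u^6 + 1091*sqrt(2)*u^6 - 6840*sqrt(2)*u^5 + 9801*u^5 - 26790*u^4 + 23595*sqrt(2)*u^4 - 44210*sqrt(2)*u^3 + 54999*u^3 - 79380*u^2 + 43029*sqrt(2)*u^2 - 26460*sqrt(2)*u + 55566*u + 18522*sqrt(2))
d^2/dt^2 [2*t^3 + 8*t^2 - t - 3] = 12*t + 16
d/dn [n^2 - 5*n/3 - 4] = 2*n - 5/3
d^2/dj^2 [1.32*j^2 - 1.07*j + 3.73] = 2.64000000000000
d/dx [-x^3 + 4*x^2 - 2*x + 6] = -3*x^2 + 8*x - 2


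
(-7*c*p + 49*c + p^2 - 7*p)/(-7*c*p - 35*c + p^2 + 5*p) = (p - 7)/(p + 5)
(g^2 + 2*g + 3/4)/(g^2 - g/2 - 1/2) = (g + 3/2)/(g - 1)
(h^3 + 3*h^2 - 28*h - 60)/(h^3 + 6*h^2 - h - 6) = (h^2 - 3*h - 10)/(h^2 - 1)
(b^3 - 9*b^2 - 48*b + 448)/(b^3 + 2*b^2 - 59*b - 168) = (b - 8)/(b + 3)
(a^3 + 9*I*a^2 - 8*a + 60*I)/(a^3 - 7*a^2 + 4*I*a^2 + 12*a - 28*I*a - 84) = (a + 5*I)/(a - 7)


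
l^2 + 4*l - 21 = (l - 3)*(l + 7)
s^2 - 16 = (s - 4)*(s + 4)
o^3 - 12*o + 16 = (o - 2)^2*(o + 4)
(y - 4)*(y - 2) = y^2 - 6*y + 8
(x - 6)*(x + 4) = x^2 - 2*x - 24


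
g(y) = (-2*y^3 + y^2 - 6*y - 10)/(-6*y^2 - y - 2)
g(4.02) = 1.44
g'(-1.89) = 0.59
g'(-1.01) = 2.18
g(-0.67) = 1.23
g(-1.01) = 0.12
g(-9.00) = -3.30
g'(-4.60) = 0.33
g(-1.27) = -0.32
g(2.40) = 1.19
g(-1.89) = -0.85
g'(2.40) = 0.01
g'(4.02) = 0.24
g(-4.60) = -1.88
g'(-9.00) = 0.33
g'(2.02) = -0.14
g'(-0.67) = 4.64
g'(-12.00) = 0.33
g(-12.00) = -4.29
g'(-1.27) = 1.31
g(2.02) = 1.21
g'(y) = (12*y + 1)*(-2*y^3 + y^2 - 6*y - 10)/(-6*y^2 - y - 2)^2 + (-6*y^2 + 2*y - 6)/(-6*y^2 - y - 2) = (12*y^4 + 4*y^3 - 25*y^2 - 124*y + 2)/(36*y^4 + 12*y^3 + 25*y^2 + 4*y + 4)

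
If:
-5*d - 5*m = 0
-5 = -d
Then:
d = 5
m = -5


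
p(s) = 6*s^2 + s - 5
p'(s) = 12*s + 1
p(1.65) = 12.98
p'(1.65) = 20.80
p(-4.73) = 124.51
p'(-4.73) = -55.76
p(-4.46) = 109.89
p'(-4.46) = -52.52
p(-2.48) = 29.42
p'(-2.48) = -28.76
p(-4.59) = 116.82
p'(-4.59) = -54.08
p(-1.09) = 1.04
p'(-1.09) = -12.08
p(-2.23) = 22.61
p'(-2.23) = -25.76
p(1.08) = 3.08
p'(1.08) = 13.96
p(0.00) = -5.00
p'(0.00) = 1.00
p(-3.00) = 46.00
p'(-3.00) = -35.00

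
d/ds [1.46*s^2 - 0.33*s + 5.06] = 2.92*s - 0.33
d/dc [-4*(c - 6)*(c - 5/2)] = 34 - 8*c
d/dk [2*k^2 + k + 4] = 4*k + 1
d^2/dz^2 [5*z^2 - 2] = 10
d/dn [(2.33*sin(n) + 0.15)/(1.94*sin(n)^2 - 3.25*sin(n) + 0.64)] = (-4.5202*sin(n)^2 - 0.582*sin(n) + 1.9787)*cos(n)/(3.7636*sin(n)^4 - 12.61*sin(n)^3 + 13.0457*sin(n)^2 - 4.16*sin(n) + 0.4096)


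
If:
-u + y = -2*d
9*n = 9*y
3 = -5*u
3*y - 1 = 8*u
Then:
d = 1/3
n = -19/15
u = -3/5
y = -19/15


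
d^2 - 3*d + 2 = (d - 2)*(d - 1)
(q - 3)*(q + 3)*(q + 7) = q^3 + 7*q^2 - 9*q - 63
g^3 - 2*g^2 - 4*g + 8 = (g - 2)^2*(g + 2)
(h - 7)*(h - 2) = h^2 - 9*h + 14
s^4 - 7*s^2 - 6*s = s*(s - 3)*(s + 1)*(s + 2)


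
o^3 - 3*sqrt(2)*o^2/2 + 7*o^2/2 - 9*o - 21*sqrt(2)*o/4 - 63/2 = (o + 7/2)*(o - 3*sqrt(2))*(o + 3*sqrt(2)/2)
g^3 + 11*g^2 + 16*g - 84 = (g - 2)*(g + 6)*(g + 7)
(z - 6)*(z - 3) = z^2 - 9*z + 18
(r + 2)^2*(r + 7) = r^3 + 11*r^2 + 32*r + 28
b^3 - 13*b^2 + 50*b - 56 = (b - 7)*(b - 4)*(b - 2)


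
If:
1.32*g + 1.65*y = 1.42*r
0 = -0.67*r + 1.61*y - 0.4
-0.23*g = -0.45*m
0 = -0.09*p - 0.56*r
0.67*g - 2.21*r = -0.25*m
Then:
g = -0.39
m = -0.20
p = 0.87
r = -0.14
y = 0.19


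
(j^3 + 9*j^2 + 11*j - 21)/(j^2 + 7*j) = j + 2 - 3/j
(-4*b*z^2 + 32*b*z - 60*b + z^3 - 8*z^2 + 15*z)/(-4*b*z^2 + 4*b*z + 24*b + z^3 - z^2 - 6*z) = (z - 5)/(z + 2)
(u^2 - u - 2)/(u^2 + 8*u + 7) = (u - 2)/(u + 7)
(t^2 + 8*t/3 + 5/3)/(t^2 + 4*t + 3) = (t + 5/3)/(t + 3)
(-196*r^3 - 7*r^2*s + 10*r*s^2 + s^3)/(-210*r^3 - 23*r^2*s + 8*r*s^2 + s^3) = (28*r^2 - 3*r*s - s^2)/(30*r^2 - r*s - s^2)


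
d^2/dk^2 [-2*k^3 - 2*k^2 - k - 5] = -12*k - 4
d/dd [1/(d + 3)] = -1/(d + 3)^2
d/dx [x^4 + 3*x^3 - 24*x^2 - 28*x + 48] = 4*x^3 + 9*x^2 - 48*x - 28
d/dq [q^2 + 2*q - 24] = 2*q + 2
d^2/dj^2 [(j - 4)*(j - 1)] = 2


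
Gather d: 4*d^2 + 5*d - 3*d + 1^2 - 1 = 4*d^2 + 2*d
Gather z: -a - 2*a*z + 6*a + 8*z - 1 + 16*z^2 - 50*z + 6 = 5*a + 16*z^2 + z*(-2*a - 42) + 5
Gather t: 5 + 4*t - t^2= -t^2 + 4*t + 5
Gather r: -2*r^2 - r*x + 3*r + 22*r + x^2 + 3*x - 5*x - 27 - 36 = -2*r^2 + r*(25 - x) + x^2 - 2*x - 63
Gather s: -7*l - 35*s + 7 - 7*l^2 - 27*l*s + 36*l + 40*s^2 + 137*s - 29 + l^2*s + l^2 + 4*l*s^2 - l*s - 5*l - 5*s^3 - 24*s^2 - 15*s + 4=-6*l^2 + 24*l - 5*s^3 + s^2*(4*l + 16) + s*(l^2 - 28*l + 87) - 18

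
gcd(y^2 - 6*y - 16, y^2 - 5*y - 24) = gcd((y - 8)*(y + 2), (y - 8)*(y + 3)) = y - 8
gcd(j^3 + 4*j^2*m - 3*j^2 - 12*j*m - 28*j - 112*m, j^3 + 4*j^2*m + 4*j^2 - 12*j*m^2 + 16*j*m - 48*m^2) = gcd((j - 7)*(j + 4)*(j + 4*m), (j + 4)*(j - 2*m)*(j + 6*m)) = j + 4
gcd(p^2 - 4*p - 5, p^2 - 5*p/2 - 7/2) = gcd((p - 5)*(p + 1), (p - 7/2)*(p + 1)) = p + 1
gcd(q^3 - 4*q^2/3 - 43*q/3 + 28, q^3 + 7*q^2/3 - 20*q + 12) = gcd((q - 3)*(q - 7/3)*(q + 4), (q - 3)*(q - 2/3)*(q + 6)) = q - 3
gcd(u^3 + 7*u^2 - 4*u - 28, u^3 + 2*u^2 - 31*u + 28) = u + 7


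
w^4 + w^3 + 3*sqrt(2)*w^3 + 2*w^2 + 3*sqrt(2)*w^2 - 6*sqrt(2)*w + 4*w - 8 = (w - 1)*(w + 2)*(w + sqrt(2))*(w + 2*sqrt(2))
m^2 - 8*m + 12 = (m - 6)*(m - 2)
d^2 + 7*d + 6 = (d + 1)*(d + 6)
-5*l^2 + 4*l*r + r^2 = (-l + r)*(5*l + r)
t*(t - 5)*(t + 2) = t^3 - 3*t^2 - 10*t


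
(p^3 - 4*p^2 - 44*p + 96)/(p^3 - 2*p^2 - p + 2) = (p^2 - 2*p - 48)/(p^2 - 1)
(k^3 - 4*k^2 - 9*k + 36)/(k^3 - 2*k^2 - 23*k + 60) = (k + 3)/(k + 5)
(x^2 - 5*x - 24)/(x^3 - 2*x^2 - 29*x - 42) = (x - 8)/(x^2 - 5*x - 14)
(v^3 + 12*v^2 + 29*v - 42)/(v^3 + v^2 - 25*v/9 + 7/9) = 9*(v^2 + 13*v + 42)/(9*v^2 + 18*v - 7)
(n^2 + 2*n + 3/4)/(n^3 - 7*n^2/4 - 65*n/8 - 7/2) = 2*(2*n + 3)/(4*n^2 - 9*n - 28)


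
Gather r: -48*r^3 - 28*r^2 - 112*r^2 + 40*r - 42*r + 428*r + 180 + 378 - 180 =-48*r^3 - 140*r^2 + 426*r + 378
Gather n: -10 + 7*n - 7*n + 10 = 0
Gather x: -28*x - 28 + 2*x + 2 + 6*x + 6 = -20*x - 20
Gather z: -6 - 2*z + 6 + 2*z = 0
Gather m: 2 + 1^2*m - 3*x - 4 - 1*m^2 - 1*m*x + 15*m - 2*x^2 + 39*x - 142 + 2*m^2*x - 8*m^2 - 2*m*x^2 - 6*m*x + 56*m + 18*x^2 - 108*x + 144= m^2*(2*x - 9) + m*(-2*x^2 - 7*x + 72) + 16*x^2 - 72*x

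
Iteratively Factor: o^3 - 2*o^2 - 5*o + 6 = (o - 3)*(o^2 + o - 2) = (o - 3)*(o - 1)*(o + 2)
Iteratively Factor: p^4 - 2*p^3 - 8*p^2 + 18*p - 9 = (p - 3)*(p^3 + p^2 - 5*p + 3) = (p - 3)*(p - 1)*(p^2 + 2*p - 3) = (p - 3)*(p - 1)*(p + 3)*(p - 1)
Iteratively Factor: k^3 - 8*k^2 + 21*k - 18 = (k - 3)*(k^2 - 5*k + 6) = (k - 3)*(k - 2)*(k - 3)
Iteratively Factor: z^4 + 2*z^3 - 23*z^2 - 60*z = (z + 4)*(z^3 - 2*z^2 - 15*z) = (z + 3)*(z + 4)*(z^2 - 5*z) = z*(z + 3)*(z + 4)*(z - 5)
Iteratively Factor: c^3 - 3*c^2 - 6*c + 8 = (c + 2)*(c^2 - 5*c + 4) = (c - 1)*(c + 2)*(c - 4)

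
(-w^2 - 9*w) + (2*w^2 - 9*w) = w^2 - 18*w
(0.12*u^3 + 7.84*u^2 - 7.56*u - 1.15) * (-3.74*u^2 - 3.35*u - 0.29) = -0.4488*u^5 - 29.7236*u^4 + 1.9756*u^3 + 27.3534*u^2 + 6.0449*u + 0.3335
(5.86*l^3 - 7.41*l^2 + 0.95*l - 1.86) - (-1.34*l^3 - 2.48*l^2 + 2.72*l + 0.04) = 7.2*l^3 - 4.93*l^2 - 1.77*l - 1.9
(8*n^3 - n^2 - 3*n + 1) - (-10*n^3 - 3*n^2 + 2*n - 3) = 18*n^3 + 2*n^2 - 5*n + 4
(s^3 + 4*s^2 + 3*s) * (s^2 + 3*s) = s^5 + 7*s^4 + 15*s^3 + 9*s^2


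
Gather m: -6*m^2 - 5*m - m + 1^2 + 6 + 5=-6*m^2 - 6*m + 12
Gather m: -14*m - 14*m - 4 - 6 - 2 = -28*m - 12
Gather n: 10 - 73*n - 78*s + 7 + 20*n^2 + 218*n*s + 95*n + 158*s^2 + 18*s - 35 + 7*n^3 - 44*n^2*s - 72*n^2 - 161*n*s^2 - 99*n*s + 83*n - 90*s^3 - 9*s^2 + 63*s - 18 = 7*n^3 + n^2*(-44*s - 52) + n*(-161*s^2 + 119*s + 105) - 90*s^3 + 149*s^2 + 3*s - 36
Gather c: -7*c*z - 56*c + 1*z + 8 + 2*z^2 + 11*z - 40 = c*(-7*z - 56) + 2*z^2 + 12*z - 32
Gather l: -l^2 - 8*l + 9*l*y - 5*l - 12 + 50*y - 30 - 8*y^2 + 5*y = -l^2 + l*(9*y - 13) - 8*y^2 + 55*y - 42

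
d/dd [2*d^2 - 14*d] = 4*d - 14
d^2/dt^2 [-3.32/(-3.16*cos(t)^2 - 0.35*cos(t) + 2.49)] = (-132.608768*(1 - cos(t)^2)^2 - 11.01576*cos(t)^3 - 171.203436*cos(t)^2 + 19.13814*cos(t) + 185.668344)/(3.16*cos(t)^2 + 0.35*cos(t) - 2.49)^3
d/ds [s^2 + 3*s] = 2*s + 3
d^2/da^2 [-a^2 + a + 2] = -2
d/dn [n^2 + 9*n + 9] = 2*n + 9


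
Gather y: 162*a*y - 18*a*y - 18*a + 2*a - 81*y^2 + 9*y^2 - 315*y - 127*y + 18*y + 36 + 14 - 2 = -16*a - 72*y^2 + y*(144*a - 424) + 48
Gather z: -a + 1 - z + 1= -a - z + 2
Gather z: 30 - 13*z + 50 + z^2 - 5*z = z^2 - 18*z + 80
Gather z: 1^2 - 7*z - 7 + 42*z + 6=35*z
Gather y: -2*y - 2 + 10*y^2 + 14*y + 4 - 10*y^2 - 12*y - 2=0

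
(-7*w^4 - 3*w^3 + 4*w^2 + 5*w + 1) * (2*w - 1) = -14*w^5 + w^4 + 11*w^3 + 6*w^2 - 3*w - 1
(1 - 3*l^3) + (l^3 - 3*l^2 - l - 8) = -2*l^3 - 3*l^2 - l - 7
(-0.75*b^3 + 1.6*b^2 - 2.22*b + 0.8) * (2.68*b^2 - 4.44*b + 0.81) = -2.01*b^5 + 7.618*b^4 - 13.6611*b^3 + 13.2968*b^2 - 5.3502*b + 0.648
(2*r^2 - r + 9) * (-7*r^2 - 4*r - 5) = -14*r^4 - r^3 - 69*r^2 - 31*r - 45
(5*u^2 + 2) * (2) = 10*u^2 + 4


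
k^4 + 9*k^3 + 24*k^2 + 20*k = k*(k + 2)^2*(k + 5)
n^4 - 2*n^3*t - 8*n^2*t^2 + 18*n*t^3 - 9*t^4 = (n - 3*t)*(n - t)^2*(n + 3*t)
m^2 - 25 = (m - 5)*(m + 5)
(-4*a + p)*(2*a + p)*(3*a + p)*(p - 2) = -24*a^3*p + 48*a^3 - 14*a^2*p^2 + 28*a^2*p + a*p^3 - 2*a*p^2 + p^4 - 2*p^3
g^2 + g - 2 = (g - 1)*(g + 2)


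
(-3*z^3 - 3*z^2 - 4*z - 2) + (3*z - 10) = -3*z^3 - 3*z^2 - z - 12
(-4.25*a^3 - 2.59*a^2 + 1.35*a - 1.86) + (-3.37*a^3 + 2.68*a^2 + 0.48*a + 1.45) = -7.62*a^3 + 0.0900000000000003*a^2 + 1.83*a - 0.41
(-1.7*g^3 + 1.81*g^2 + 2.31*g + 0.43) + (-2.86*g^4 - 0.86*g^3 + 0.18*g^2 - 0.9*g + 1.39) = -2.86*g^4 - 2.56*g^3 + 1.99*g^2 + 1.41*g + 1.82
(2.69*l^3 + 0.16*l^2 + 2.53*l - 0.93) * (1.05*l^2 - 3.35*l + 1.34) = 2.8245*l^5 - 8.8435*l^4 + 5.7251*l^3 - 9.2376*l^2 + 6.5057*l - 1.2462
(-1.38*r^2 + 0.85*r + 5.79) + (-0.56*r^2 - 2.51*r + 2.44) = -1.94*r^2 - 1.66*r + 8.23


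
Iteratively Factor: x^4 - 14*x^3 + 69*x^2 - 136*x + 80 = (x - 5)*(x^3 - 9*x^2 + 24*x - 16) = (x - 5)*(x - 4)*(x^2 - 5*x + 4) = (x - 5)*(x - 4)^2*(x - 1)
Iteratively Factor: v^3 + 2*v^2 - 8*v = (v - 2)*(v^2 + 4*v) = (v - 2)*(v + 4)*(v)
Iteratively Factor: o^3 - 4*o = (o + 2)*(o^2 - 2*o) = (o - 2)*(o + 2)*(o)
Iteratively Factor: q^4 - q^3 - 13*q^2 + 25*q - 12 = (q - 1)*(q^3 - 13*q + 12) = (q - 3)*(q - 1)*(q^2 + 3*q - 4) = (q - 3)*(q - 1)^2*(q + 4)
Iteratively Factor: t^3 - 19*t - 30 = (t + 3)*(t^2 - 3*t - 10) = (t + 2)*(t + 3)*(t - 5)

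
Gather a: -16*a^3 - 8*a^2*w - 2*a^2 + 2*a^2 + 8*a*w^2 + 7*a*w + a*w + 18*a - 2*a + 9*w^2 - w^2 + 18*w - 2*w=-16*a^3 - 8*a^2*w + a*(8*w^2 + 8*w + 16) + 8*w^2 + 16*w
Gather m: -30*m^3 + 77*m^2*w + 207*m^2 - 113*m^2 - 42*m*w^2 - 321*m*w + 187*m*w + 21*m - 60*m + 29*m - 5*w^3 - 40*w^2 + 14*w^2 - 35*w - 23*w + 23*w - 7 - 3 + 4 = -30*m^3 + m^2*(77*w + 94) + m*(-42*w^2 - 134*w - 10) - 5*w^3 - 26*w^2 - 35*w - 6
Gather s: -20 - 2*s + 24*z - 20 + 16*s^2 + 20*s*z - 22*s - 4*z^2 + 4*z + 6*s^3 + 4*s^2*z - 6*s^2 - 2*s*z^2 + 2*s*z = 6*s^3 + s^2*(4*z + 10) + s*(-2*z^2 + 22*z - 24) - 4*z^2 + 28*z - 40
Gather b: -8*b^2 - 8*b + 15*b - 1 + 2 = -8*b^2 + 7*b + 1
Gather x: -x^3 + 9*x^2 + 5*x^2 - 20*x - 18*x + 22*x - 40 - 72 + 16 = -x^3 + 14*x^2 - 16*x - 96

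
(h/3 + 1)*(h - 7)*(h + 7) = h^3/3 + h^2 - 49*h/3 - 49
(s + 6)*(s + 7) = s^2 + 13*s + 42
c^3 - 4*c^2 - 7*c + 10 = (c - 5)*(c - 1)*(c + 2)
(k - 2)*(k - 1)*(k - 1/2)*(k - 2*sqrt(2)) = k^4 - 7*k^3/2 - 2*sqrt(2)*k^3 + 7*k^2/2 + 7*sqrt(2)*k^2 - 7*sqrt(2)*k - k + 2*sqrt(2)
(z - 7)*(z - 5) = z^2 - 12*z + 35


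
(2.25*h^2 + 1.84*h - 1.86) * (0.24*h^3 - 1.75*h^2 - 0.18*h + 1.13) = 0.54*h^5 - 3.4959*h^4 - 4.0714*h^3 + 5.4663*h^2 + 2.414*h - 2.1018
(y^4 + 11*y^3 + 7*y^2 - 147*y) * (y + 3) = y^5 + 14*y^4 + 40*y^3 - 126*y^2 - 441*y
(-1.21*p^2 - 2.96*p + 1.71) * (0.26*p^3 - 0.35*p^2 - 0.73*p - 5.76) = -0.3146*p^5 - 0.3461*p^4 + 2.3639*p^3 + 8.5319*p^2 + 15.8013*p - 9.8496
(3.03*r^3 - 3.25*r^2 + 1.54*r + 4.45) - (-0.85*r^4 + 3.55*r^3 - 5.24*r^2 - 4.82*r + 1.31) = 0.85*r^4 - 0.52*r^3 + 1.99*r^2 + 6.36*r + 3.14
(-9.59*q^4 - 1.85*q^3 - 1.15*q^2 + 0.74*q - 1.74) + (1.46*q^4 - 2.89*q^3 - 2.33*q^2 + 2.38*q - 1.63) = -8.13*q^4 - 4.74*q^3 - 3.48*q^2 + 3.12*q - 3.37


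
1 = 1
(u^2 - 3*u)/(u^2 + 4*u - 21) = u/(u + 7)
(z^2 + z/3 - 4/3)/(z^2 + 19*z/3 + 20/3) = (z - 1)/(z + 5)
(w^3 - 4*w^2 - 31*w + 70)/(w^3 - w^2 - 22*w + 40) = (w - 7)/(w - 4)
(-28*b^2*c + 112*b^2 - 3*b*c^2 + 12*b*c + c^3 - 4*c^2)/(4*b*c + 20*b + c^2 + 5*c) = (-7*b*c + 28*b + c^2 - 4*c)/(c + 5)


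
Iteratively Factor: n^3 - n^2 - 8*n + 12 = (n - 2)*(n^2 + n - 6) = (n - 2)^2*(n + 3)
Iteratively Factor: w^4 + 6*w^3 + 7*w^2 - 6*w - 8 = (w - 1)*(w^3 + 7*w^2 + 14*w + 8) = (w - 1)*(w + 4)*(w^2 + 3*w + 2) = (w - 1)*(w + 1)*(w + 4)*(w + 2)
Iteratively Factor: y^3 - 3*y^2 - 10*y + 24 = (y + 3)*(y^2 - 6*y + 8) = (y - 2)*(y + 3)*(y - 4)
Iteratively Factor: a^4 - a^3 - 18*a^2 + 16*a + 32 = (a - 4)*(a^3 + 3*a^2 - 6*a - 8) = (a - 4)*(a - 2)*(a^2 + 5*a + 4) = (a - 4)*(a - 2)*(a + 4)*(a + 1)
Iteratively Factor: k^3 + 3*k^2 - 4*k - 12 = (k + 2)*(k^2 + k - 6) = (k - 2)*(k + 2)*(k + 3)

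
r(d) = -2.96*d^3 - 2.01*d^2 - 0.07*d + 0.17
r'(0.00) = -0.07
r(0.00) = 0.17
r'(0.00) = -0.07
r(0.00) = 0.17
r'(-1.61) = -16.62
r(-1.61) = 7.43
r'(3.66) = -133.74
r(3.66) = -172.13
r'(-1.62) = -16.86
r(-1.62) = 7.59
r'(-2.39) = -41.19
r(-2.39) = 29.27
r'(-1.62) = -16.86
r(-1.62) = 7.59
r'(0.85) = -9.90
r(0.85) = -3.16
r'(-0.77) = -2.24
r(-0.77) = 0.38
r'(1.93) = -40.91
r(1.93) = -28.73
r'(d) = -8.88*d^2 - 4.02*d - 0.07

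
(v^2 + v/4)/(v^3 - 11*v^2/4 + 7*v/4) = (4*v + 1)/(4*v^2 - 11*v + 7)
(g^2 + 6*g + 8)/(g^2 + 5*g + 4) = (g + 2)/(g + 1)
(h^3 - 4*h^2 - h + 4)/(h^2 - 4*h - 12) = (-h^3 + 4*h^2 + h - 4)/(-h^2 + 4*h + 12)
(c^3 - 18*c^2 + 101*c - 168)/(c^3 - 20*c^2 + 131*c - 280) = (c - 3)/(c - 5)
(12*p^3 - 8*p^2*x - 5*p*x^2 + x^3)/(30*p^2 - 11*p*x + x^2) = (-2*p^2 + p*x + x^2)/(-5*p + x)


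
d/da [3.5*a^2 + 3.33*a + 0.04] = 7.0*a + 3.33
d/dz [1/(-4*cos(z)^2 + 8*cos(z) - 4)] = -sin(z)/(2*(cos(z) - 1)^3)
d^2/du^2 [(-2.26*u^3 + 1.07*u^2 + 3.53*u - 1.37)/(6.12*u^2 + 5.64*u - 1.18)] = (-2.27373675443232e-13*u^5 + 14.1410879999999*u^3 - 171.267984*u^2 - 149.655552*u - 56.98004)/(229.220928*u^6 + 633.728448*u^5 + 451.43568*u^4 - 64.9728*u^3 - 87.04152*u^2 + 23.559408*u - 1.643032)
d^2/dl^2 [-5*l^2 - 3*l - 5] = -10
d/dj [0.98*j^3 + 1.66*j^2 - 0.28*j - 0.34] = 2.94*j^2 + 3.32*j - 0.28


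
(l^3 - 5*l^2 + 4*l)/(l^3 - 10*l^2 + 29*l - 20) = l/(l - 5)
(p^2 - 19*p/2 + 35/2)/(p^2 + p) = (2*p^2 - 19*p + 35)/(2*p*(p + 1))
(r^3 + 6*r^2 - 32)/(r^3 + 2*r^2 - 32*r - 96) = (r - 2)/(r - 6)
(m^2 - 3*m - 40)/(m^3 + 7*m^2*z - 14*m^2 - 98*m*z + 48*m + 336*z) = (m + 5)/(m^2 + 7*m*z - 6*m - 42*z)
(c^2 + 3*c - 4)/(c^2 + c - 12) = (c - 1)/(c - 3)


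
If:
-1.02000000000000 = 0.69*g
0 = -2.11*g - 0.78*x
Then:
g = -1.48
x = 4.00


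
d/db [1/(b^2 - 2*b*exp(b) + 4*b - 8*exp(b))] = 2*(b*exp(b) - b + 5*exp(b) - 2)/(b^2 - 2*b*exp(b) + 4*b - 8*exp(b))^2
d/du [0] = 0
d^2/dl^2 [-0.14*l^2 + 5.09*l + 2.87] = -0.280000000000000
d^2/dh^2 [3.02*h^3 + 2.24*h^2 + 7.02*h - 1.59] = 18.12*h + 4.48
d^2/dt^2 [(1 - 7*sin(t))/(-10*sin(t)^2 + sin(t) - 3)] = (-700*sin(t)^5 + 330*sin(t)^4 + 2630*sin(t)^3 - 740*sin(t)^2 - 1260*sin(t) + 100)/(10*sin(t)^2 - sin(t) + 3)^3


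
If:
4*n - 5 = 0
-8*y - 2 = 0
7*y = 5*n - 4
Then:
No Solution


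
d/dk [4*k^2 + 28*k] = 8*k + 28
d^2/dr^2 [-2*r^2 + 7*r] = -4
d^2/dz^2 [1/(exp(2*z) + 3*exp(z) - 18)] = (2*(2*exp(z) + 3)^2*exp(z) - (4*exp(z) + 3)*(exp(2*z) + 3*exp(z) - 18))*exp(z)/(exp(2*z) + 3*exp(z) - 18)^3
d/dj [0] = 0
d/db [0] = 0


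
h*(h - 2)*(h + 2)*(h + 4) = h^4 + 4*h^3 - 4*h^2 - 16*h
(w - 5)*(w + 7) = w^2 + 2*w - 35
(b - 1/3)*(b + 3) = b^2 + 8*b/3 - 1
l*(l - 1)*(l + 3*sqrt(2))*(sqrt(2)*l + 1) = sqrt(2)*l^4 - sqrt(2)*l^3 + 7*l^3 - 7*l^2 + 3*sqrt(2)*l^2 - 3*sqrt(2)*l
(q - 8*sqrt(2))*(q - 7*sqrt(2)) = q^2 - 15*sqrt(2)*q + 112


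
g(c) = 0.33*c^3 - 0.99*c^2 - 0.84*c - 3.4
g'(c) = 0.99*c^2 - 1.98*c - 0.84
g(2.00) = -6.40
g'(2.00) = -0.84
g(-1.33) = -4.81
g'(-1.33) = 3.54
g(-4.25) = -43.04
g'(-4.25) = 25.46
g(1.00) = -4.90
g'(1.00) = -1.83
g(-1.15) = -4.25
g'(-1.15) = 2.75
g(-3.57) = -28.03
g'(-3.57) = 18.85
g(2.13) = -6.49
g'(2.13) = -0.57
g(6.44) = 38.27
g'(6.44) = 27.47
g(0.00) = -3.40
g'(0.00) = -0.84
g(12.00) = 414.20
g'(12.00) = 117.96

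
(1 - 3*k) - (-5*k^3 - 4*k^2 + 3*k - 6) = 5*k^3 + 4*k^2 - 6*k + 7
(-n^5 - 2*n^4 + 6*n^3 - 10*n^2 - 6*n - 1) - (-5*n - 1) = -n^5 - 2*n^4 + 6*n^3 - 10*n^2 - n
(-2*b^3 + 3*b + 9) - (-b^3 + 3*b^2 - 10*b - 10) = -b^3 - 3*b^2 + 13*b + 19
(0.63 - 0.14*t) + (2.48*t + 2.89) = 2.34*t + 3.52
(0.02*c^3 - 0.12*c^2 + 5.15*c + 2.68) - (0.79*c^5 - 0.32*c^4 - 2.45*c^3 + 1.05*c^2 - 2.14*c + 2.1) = -0.79*c^5 + 0.32*c^4 + 2.47*c^3 - 1.17*c^2 + 7.29*c + 0.58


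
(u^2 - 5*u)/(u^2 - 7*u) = (u - 5)/(u - 7)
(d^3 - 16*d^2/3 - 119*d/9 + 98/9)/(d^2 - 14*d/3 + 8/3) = (3*d^2 - 14*d - 49)/(3*(d - 4))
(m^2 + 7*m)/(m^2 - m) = (m + 7)/(m - 1)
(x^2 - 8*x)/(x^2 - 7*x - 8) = x/(x + 1)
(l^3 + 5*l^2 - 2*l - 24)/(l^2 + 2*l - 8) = l + 3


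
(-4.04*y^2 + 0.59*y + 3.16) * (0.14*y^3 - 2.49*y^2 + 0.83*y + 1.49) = -0.5656*y^5 + 10.1422*y^4 - 4.3799*y^3 - 13.3983*y^2 + 3.5019*y + 4.7084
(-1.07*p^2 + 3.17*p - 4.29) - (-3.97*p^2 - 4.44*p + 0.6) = 2.9*p^2 + 7.61*p - 4.89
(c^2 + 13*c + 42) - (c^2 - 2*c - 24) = 15*c + 66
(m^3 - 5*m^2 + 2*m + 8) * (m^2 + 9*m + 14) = m^5 + 4*m^4 - 29*m^3 - 44*m^2 + 100*m + 112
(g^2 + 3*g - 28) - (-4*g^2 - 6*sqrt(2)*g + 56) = 5*g^2 + 3*g + 6*sqrt(2)*g - 84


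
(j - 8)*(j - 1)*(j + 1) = j^3 - 8*j^2 - j + 8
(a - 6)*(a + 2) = a^2 - 4*a - 12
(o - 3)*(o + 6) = o^2 + 3*o - 18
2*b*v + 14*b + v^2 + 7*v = (2*b + v)*(v + 7)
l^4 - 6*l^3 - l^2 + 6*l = l*(l - 6)*(l - 1)*(l + 1)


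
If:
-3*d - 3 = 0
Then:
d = -1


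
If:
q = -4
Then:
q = -4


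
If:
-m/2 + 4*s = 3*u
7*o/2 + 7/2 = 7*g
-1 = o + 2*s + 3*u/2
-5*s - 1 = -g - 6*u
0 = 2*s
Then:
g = -1/7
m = -8/7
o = -9/7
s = 0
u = 4/21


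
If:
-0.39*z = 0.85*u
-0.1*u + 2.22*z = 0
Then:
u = 0.00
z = 0.00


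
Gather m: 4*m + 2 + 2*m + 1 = 6*m + 3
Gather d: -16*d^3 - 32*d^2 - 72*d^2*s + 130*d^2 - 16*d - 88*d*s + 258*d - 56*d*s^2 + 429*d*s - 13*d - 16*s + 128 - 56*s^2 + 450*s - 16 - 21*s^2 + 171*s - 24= -16*d^3 + d^2*(98 - 72*s) + d*(-56*s^2 + 341*s + 229) - 77*s^2 + 605*s + 88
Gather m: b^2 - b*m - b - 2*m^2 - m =b^2 - b - 2*m^2 + m*(-b - 1)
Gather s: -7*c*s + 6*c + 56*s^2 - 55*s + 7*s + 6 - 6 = 6*c + 56*s^2 + s*(-7*c - 48)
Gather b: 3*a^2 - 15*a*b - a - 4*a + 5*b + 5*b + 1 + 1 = 3*a^2 - 5*a + b*(10 - 15*a) + 2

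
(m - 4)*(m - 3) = m^2 - 7*m + 12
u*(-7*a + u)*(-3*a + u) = 21*a^2*u - 10*a*u^2 + u^3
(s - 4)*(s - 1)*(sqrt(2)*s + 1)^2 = 2*s^4 - 10*s^3 + 2*sqrt(2)*s^3 - 10*sqrt(2)*s^2 + 9*s^2 - 5*s + 8*sqrt(2)*s + 4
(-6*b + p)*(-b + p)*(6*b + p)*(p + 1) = 36*b^3*p + 36*b^3 - 36*b^2*p^2 - 36*b^2*p - b*p^3 - b*p^2 + p^4 + p^3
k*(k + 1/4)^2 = k^3 + k^2/2 + k/16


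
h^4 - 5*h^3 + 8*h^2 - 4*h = h*(h - 2)^2*(h - 1)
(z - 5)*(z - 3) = z^2 - 8*z + 15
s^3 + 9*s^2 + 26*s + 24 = (s + 2)*(s + 3)*(s + 4)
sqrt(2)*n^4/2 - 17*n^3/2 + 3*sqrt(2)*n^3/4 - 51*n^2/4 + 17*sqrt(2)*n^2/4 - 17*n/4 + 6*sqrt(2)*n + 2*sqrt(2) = (n + 1/2)*(n - 8*sqrt(2))*(n - sqrt(2)/2)*(sqrt(2)*n/2 + sqrt(2)/2)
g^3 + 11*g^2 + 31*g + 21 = (g + 1)*(g + 3)*(g + 7)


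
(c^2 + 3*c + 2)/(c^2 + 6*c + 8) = (c + 1)/(c + 4)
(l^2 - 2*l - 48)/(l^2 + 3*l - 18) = (l - 8)/(l - 3)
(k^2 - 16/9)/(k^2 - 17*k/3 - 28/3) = (k - 4/3)/(k - 7)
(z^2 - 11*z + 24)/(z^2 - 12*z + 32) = (z - 3)/(z - 4)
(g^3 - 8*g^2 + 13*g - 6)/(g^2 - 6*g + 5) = (g^2 - 7*g + 6)/(g - 5)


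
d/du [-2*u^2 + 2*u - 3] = 2 - 4*u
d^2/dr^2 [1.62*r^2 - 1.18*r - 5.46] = 3.24000000000000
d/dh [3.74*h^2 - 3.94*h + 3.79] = 7.48*h - 3.94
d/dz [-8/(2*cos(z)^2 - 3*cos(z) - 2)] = 8*(3 - 4*cos(z))*sin(z)/(2*sin(z)^2 + 3*cos(z))^2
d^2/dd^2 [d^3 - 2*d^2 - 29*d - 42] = 6*d - 4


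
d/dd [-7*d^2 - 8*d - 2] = -14*d - 8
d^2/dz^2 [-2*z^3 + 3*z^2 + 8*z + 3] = 6 - 12*z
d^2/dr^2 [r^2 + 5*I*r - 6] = 2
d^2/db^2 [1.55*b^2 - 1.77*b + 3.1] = 3.10000000000000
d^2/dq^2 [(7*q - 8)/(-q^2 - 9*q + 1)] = 2*(-(2*q + 9)^2*(7*q - 8) + (21*q + 55)*(q^2 + 9*q - 1))/(q^2 + 9*q - 1)^3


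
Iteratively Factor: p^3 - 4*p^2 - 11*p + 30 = (p - 5)*(p^2 + p - 6) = (p - 5)*(p + 3)*(p - 2)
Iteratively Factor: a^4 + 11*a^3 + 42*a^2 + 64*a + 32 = (a + 4)*(a^3 + 7*a^2 + 14*a + 8) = (a + 1)*(a + 4)*(a^2 + 6*a + 8) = (a + 1)*(a + 2)*(a + 4)*(a + 4)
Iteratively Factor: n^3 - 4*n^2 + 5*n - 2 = (n - 1)*(n^2 - 3*n + 2) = (n - 1)^2*(n - 2)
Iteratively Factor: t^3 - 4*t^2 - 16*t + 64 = (t - 4)*(t^2 - 16) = (t - 4)^2*(t + 4)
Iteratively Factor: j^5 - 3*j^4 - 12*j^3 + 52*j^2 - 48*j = (j - 2)*(j^4 - j^3 - 14*j^2 + 24*j) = j*(j - 2)*(j^3 - j^2 - 14*j + 24) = j*(j - 3)*(j - 2)*(j^2 + 2*j - 8) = j*(j - 3)*(j - 2)^2*(j + 4)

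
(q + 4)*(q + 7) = q^2 + 11*q + 28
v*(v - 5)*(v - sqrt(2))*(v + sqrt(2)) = v^4 - 5*v^3 - 2*v^2 + 10*v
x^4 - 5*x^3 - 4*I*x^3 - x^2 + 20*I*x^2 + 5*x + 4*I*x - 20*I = (x - 5)*(x - 4*I)*(-I*x + I)*(I*x + I)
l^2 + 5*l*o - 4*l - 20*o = (l - 4)*(l + 5*o)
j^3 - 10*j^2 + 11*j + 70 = (j - 7)*(j - 5)*(j + 2)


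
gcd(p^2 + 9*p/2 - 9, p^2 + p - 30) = p + 6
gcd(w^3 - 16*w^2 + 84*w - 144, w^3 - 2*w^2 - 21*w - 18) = w - 6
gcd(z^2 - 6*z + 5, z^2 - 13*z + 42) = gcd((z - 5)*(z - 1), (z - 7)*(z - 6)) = 1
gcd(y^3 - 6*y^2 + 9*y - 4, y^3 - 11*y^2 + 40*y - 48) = y - 4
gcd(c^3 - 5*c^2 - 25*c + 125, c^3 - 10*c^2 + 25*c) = c^2 - 10*c + 25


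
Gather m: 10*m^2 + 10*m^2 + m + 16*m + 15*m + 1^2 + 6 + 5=20*m^2 + 32*m + 12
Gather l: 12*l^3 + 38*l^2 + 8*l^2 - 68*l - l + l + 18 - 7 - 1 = 12*l^3 + 46*l^2 - 68*l + 10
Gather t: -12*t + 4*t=-8*t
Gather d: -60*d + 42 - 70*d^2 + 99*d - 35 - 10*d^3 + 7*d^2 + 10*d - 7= -10*d^3 - 63*d^2 + 49*d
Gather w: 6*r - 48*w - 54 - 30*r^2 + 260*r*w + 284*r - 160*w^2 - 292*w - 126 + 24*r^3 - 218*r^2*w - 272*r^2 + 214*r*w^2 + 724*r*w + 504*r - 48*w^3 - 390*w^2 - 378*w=24*r^3 - 302*r^2 + 794*r - 48*w^3 + w^2*(214*r - 550) + w*(-218*r^2 + 984*r - 718) - 180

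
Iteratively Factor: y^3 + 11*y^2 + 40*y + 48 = (y + 4)*(y^2 + 7*y + 12) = (y + 4)^2*(y + 3)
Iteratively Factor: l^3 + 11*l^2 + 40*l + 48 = (l + 4)*(l^2 + 7*l + 12) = (l + 3)*(l + 4)*(l + 4)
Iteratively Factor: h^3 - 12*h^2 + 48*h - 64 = (h - 4)*(h^2 - 8*h + 16) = (h - 4)^2*(h - 4)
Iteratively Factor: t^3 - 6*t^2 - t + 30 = (t + 2)*(t^2 - 8*t + 15) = (t - 5)*(t + 2)*(t - 3)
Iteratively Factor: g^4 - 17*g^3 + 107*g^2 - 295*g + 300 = (g - 4)*(g^3 - 13*g^2 + 55*g - 75) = (g - 4)*(g - 3)*(g^2 - 10*g + 25) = (g - 5)*(g - 4)*(g - 3)*(g - 5)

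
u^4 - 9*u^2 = u^2*(u - 3)*(u + 3)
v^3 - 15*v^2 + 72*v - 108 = (v - 6)^2*(v - 3)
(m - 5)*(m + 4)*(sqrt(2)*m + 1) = sqrt(2)*m^3 - sqrt(2)*m^2 + m^2 - 20*sqrt(2)*m - m - 20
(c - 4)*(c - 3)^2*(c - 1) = c^4 - 11*c^3 + 43*c^2 - 69*c + 36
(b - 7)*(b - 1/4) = b^2 - 29*b/4 + 7/4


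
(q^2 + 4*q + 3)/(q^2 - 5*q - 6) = (q + 3)/(q - 6)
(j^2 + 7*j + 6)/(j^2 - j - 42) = (j + 1)/(j - 7)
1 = 1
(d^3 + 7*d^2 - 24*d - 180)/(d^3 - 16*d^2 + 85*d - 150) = (d^2 + 12*d + 36)/(d^2 - 11*d + 30)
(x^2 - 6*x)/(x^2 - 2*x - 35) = x*(6 - x)/(-x^2 + 2*x + 35)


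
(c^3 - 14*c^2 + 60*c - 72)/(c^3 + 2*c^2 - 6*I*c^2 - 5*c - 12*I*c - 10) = (c^3 - 14*c^2 + 60*c - 72)/(c^3 + c^2*(2 - 6*I) + c*(-5 - 12*I) - 10)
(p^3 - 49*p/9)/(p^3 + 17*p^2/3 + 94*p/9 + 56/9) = p*(3*p - 7)/(3*p^2 + 10*p + 8)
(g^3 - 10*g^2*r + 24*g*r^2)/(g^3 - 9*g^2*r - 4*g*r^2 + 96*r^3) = g*(-g + 6*r)/(-g^2 + 5*g*r + 24*r^2)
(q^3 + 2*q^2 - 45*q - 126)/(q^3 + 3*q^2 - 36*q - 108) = (q - 7)/(q - 6)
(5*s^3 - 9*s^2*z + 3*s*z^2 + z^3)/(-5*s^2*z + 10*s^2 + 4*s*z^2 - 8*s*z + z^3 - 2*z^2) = (-s + z)/(z - 2)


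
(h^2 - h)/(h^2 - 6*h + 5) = h/(h - 5)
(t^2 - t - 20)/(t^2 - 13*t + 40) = (t + 4)/(t - 8)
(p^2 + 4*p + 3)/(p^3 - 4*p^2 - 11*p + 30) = (p + 1)/(p^2 - 7*p + 10)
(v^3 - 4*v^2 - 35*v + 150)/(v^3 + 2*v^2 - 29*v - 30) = (v - 5)/(v + 1)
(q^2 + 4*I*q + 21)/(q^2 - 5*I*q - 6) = (q + 7*I)/(q - 2*I)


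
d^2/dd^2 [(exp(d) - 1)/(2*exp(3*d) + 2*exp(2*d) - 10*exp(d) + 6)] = (2*exp(3*d) + 3*exp(2*d) + 8*exp(d) + 3)*exp(d)/(exp(6*d) + 6*exp(5*d) + 3*exp(4*d) - 28*exp(3*d) - 9*exp(2*d) + 54*exp(d) - 27)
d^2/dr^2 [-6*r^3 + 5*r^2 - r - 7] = 10 - 36*r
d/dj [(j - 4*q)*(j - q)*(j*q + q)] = q*(3*j^2 - 10*j*q + 2*j + 4*q^2 - 5*q)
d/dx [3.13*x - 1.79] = 3.13000000000000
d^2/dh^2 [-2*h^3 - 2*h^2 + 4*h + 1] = -12*h - 4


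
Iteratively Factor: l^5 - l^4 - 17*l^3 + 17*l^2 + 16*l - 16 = (l - 1)*(l^4 - 17*l^2 + 16) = (l - 1)*(l + 1)*(l^3 - l^2 - 16*l + 16) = (l - 1)*(l + 1)*(l + 4)*(l^2 - 5*l + 4) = (l - 1)^2*(l + 1)*(l + 4)*(l - 4)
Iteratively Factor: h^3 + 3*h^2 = (h)*(h^2 + 3*h) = h^2*(h + 3)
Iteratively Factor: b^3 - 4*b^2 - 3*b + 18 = (b - 3)*(b^2 - b - 6) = (b - 3)^2*(b + 2)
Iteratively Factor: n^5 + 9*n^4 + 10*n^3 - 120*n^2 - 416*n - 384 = (n - 4)*(n^4 + 13*n^3 + 62*n^2 + 128*n + 96) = (n - 4)*(n + 4)*(n^3 + 9*n^2 + 26*n + 24) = (n - 4)*(n + 2)*(n + 4)*(n^2 + 7*n + 12) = (n - 4)*(n + 2)*(n + 3)*(n + 4)*(n + 4)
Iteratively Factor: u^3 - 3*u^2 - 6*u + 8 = (u + 2)*(u^2 - 5*u + 4) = (u - 4)*(u + 2)*(u - 1)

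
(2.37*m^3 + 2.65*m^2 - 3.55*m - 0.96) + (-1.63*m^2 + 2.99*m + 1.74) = 2.37*m^3 + 1.02*m^2 - 0.56*m + 0.78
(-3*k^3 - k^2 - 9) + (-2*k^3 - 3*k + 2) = -5*k^3 - k^2 - 3*k - 7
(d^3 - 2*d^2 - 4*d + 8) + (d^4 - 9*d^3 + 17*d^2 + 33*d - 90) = d^4 - 8*d^3 + 15*d^2 + 29*d - 82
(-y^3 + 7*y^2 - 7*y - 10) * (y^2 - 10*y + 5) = -y^5 + 17*y^4 - 82*y^3 + 95*y^2 + 65*y - 50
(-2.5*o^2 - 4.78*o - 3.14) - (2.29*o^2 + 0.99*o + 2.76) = -4.79*o^2 - 5.77*o - 5.9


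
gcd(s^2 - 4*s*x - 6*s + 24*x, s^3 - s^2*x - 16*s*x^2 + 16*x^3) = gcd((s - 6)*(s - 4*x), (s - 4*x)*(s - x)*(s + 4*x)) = -s + 4*x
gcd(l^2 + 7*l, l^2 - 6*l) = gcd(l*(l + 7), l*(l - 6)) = l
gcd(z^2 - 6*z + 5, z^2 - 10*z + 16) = 1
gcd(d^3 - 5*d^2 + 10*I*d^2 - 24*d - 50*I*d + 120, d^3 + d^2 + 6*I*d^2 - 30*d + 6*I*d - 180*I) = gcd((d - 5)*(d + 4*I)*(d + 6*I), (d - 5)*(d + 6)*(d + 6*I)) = d^2 + d*(-5 + 6*I) - 30*I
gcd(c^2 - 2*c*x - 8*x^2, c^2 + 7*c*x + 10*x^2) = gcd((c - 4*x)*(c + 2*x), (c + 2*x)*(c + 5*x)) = c + 2*x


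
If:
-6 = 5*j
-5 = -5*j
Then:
No Solution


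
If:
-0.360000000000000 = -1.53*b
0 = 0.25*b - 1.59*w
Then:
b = 0.24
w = 0.04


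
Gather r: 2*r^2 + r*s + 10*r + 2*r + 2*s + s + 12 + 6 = 2*r^2 + r*(s + 12) + 3*s + 18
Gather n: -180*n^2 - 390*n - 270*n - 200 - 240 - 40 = -180*n^2 - 660*n - 480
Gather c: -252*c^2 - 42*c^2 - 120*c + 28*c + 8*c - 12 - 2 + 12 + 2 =-294*c^2 - 84*c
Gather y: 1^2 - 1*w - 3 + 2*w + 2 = w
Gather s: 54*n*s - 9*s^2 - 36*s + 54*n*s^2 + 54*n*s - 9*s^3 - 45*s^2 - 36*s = -9*s^3 + s^2*(54*n - 54) + s*(108*n - 72)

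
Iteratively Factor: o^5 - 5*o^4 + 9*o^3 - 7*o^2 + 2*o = (o)*(o^4 - 5*o^3 + 9*o^2 - 7*o + 2) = o*(o - 2)*(o^3 - 3*o^2 + 3*o - 1) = o*(o - 2)*(o - 1)*(o^2 - 2*o + 1) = o*(o - 2)*(o - 1)^2*(o - 1)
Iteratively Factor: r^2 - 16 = (r - 4)*(r + 4)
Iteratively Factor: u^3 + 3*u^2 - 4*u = (u - 1)*(u^2 + 4*u) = u*(u - 1)*(u + 4)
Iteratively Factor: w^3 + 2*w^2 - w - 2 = (w + 2)*(w^2 - 1) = (w - 1)*(w + 2)*(w + 1)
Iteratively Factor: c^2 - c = (c)*(c - 1)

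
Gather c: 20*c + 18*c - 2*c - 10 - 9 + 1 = 36*c - 18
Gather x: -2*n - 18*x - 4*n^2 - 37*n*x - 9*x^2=-4*n^2 - 2*n - 9*x^2 + x*(-37*n - 18)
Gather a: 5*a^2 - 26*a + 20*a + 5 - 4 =5*a^2 - 6*a + 1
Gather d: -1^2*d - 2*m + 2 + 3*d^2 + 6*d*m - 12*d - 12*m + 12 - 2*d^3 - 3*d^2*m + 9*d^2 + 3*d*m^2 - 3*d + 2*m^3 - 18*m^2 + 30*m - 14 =-2*d^3 + d^2*(12 - 3*m) + d*(3*m^2 + 6*m - 16) + 2*m^3 - 18*m^2 + 16*m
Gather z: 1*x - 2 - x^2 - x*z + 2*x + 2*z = -x^2 + 3*x + z*(2 - x) - 2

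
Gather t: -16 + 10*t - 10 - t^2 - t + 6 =-t^2 + 9*t - 20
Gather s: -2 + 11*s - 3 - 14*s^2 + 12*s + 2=-14*s^2 + 23*s - 3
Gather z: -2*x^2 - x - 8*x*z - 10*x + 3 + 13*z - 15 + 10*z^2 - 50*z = -2*x^2 - 11*x + 10*z^2 + z*(-8*x - 37) - 12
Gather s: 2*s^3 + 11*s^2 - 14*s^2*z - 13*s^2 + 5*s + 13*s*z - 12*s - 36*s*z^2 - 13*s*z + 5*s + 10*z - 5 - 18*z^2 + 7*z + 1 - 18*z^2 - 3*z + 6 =2*s^3 + s^2*(-14*z - 2) + s*(-36*z^2 - 2) - 36*z^2 + 14*z + 2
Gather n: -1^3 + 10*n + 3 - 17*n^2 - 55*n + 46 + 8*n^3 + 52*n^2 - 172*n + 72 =8*n^3 + 35*n^2 - 217*n + 120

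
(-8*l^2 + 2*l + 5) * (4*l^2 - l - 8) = -32*l^4 + 16*l^3 + 82*l^2 - 21*l - 40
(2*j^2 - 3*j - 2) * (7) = 14*j^2 - 21*j - 14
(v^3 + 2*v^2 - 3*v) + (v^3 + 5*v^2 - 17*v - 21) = 2*v^3 + 7*v^2 - 20*v - 21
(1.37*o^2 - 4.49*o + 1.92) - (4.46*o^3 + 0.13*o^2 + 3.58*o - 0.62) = -4.46*o^3 + 1.24*o^2 - 8.07*o + 2.54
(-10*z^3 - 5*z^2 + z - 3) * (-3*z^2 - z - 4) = 30*z^5 + 25*z^4 + 42*z^3 + 28*z^2 - z + 12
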